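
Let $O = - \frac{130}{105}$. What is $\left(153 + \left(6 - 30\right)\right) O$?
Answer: $- \frac{1118}{7} \approx -159.71$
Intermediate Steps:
$O = - \frac{26}{21}$ ($O = \left(-130\right) \frac{1}{105} = - \frac{26}{21} \approx -1.2381$)
$\left(153 + \left(6 - 30\right)\right) O = \left(153 + \left(6 - 30\right)\right) \left(- \frac{26}{21}\right) = \left(153 - 24\right) \left(- \frac{26}{21}\right) = 129 \left(- \frac{26}{21}\right) = - \frac{1118}{7}$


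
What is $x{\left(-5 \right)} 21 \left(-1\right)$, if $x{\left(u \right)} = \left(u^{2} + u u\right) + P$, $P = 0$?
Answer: $-1050$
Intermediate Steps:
$x{\left(u \right)} = 2 u^{2}$ ($x{\left(u \right)} = \left(u^{2} + u u\right) + 0 = \left(u^{2} + u^{2}\right) + 0 = 2 u^{2} + 0 = 2 u^{2}$)
$x{\left(-5 \right)} 21 \left(-1\right) = 2 \left(-5\right)^{2} \cdot 21 \left(-1\right) = 2 \cdot 25 \cdot 21 \left(-1\right) = 50 \cdot 21 \left(-1\right) = 1050 \left(-1\right) = -1050$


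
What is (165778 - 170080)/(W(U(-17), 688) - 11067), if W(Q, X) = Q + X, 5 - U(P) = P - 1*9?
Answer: 2151/5174 ≈ 0.41573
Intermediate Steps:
U(P) = 14 - P (U(P) = 5 - (P - 1*9) = 5 - (P - 9) = 5 - (-9 + P) = 5 + (9 - P) = 14 - P)
(165778 - 170080)/(W(U(-17), 688) - 11067) = (165778 - 170080)/(((14 - 1*(-17)) + 688) - 11067) = -4302/(((14 + 17) + 688) - 11067) = -4302/((31 + 688) - 11067) = -4302/(719 - 11067) = -4302/(-10348) = -4302*(-1/10348) = 2151/5174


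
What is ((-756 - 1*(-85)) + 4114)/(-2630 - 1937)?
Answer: -3443/4567 ≈ -0.75389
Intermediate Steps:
((-756 - 1*(-85)) + 4114)/(-2630 - 1937) = ((-756 + 85) + 4114)/(-4567) = (-671 + 4114)*(-1/4567) = 3443*(-1/4567) = -3443/4567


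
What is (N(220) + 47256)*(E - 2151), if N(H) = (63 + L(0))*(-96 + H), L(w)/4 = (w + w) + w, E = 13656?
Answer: 633557340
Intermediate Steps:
L(w) = 12*w (L(w) = 4*((w + w) + w) = 4*(2*w + w) = 4*(3*w) = 12*w)
N(H) = -6048 + 63*H (N(H) = (63 + 12*0)*(-96 + H) = (63 + 0)*(-96 + H) = 63*(-96 + H) = -6048 + 63*H)
(N(220) + 47256)*(E - 2151) = ((-6048 + 63*220) + 47256)*(13656 - 2151) = ((-6048 + 13860) + 47256)*11505 = (7812 + 47256)*11505 = 55068*11505 = 633557340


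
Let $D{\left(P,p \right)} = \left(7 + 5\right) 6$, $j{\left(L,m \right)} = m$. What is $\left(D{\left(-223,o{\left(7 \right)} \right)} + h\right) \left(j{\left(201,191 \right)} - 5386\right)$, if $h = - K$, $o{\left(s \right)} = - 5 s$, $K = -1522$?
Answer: $-8280830$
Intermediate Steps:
$D{\left(P,p \right)} = 72$ ($D{\left(P,p \right)} = 12 \cdot 6 = 72$)
$h = 1522$ ($h = \left(-1\right) \left(-1522\right) = 1522$)
$\left(D{\left(-223,o{\left(7 \right)} \right)} + h\right) \left(j{\left(201,191 \right)} - 5386\right) = \left(72 + 1522\right) \left(191 - 5386\right) = 1594 \left(-5195\right) = -8280830$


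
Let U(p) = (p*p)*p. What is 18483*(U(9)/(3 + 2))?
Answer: 13474107/5 ≈ 2.6948e+6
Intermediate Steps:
U(p) = p**3 (U(p) = p**2*p = p**3)
18483*(U(9)/(3 + 2)) = 18483*(9**3/(3 + 2)) = 18483*(729/5) = 13474107/5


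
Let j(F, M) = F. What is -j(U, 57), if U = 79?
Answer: -79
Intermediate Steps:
-j(U, 57) = -1*79 = -79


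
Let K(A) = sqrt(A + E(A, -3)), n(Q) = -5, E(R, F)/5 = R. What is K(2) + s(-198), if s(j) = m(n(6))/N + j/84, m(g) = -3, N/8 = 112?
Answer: -2115/896 + 2*sqrt(3) ≈ 1.1036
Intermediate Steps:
N = 896 (N = 8*112 = 896)
E(R, F) = 5*R
K(A) = sqrt(6)*sqrt(A) (K(A) = sqrt(A + 5*A) = sqrt(6*A) = sqrt(6)*sqrt(A))
s(j) = -3/896 + j/84
K(2) + s(-198) = sqrt(6)*sqrt(2) + (-3/896 + (1/84)*(-198)) = 2*sqrt(3) + (-3/896 - 33/14) = 2*sqrt(3) - 2115/896 = -2115/896 + 2*sqrt(3)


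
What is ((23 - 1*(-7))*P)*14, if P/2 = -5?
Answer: -4200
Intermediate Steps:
P = -10 (P = 2*(-5) = -10)
((23 - 1*(-7))*P)*14 = ((23 - 1*(-7))*(-10))*14 = ((23 + 7)*(-10))*14 = (30*(-10))*14 = -300*14 = -4200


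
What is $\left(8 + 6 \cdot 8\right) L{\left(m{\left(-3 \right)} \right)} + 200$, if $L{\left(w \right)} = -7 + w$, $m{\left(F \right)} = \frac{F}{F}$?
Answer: $-136$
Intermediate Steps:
$m{\left(F \right)} = 1$
$\left(8 + 6 \cdot 8\right) L{\left(m{\left(-3 \right)} \right)} + 200 = \left(8 + 6 \cdot 8\right) \left(-7 + 1\right) + 200 = \left(8 + 48\right) \left(-6\right) + 200 = 56 \left(-6\right) + 200 = -336 + 200 = -136$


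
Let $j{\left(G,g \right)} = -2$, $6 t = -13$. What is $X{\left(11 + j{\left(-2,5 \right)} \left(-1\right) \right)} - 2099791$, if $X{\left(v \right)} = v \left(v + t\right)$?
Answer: $- \frac{12597901}{6} \approx -2.0996 \cdot 10^{6}$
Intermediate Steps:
$t = - \frac{13}{6}$ ($t = \frac{1}{6} \left(-13\right) = - \frac{13}{6} \approx -2.1667$)
$X{\left(v \right)} = v \left(- \frac{13}{6} + v\right)$ ($X{\left(v \right)} = v \left(v - \frac{13}{6}\right) = v \left(- \frac{13}{6} + v\right)$)
$X{\left(11 + j{\left(-2,5 \right)} \left(-1\right) \right)} - 2099791 = \frac{\left(11 - -2\right) \left(-13 + 6 \left(11 - -2\right)\right)}{6} - 2099791 = \frac{\left(11 + 2\right) \left(-13 + 6 \left(11 + 2\right)\right)}{6} - 2099791 = \frac{1}{6} \cdot 13 \left(-13 + 6 \cdot 13\right) - 2099791 = \frac{1}{6} \cdot 13 \left(-13 + 78\right) - 2099791 = \frac{1}{6} \cdot 13 \cdot 65 - 2099791 = \frac{845}{6} - 2099791 = - \frac{12597901}{6}$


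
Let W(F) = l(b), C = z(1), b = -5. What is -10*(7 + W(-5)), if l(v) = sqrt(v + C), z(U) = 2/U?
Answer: -70 - 10*I*sqrt(3) ≈ -70.0 - 17.32*I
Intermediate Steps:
C = 2 (C = 2/1 = 2*1 = 2)
l(v) = sqrt(2 + v) (l(v) = sqrt(v + 2) = sqrt(2 + v))
W(F) = I*sqrt(3) (W(F) = sqrt(2 - 5) = sqrt(-3) = I*sqrt(3))
-10*(7 + W(-5)) = -10*(7 + I*sqrt(3)) = -70 - 10*I*sqrt(3)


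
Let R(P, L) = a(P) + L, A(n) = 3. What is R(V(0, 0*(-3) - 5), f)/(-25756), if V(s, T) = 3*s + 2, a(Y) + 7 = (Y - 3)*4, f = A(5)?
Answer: 2/6439 ≈ 0.00031061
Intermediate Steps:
f = 3
a(Y) = -19 + 4*Y (a(Y) = -7 + (Y - 3)*4 = -7 + (-3 + Y)*4 = -7 + (-12 + 4*Y) = -19 + 4*Y)
V(s, T) = 2 + 3*s
R(P, L) = -19 + L + 4*P (R(P, L) = (-19 + 4*P) + L = -19 + L + 4*P)
R(V(0, 0*(-3) - 5), f)/(-25756) = (-19 + 3 + 4*(2 + 3*0))/(-25756) = (-19 + 3 + 4*(2 + 0))*(-1/25756) = (-19 + 3 + 4*2)*(-1/25756) = (-19 + 3 + 8)*(-1/25756) = -8*(-1/25756) = 2/6439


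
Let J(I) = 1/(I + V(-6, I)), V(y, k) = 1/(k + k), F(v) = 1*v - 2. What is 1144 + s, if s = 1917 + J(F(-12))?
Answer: 1202945/393 ≈ 3060.9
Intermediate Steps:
F(v) = -2 + v (F(v) = v - 2 = -2 + v)
V(y, k) = 1/(2*k)
J(I) = 1/(I + 1/(2*I))
s = 753353/393 (s = 1917 + 2*(-2 - 12)/(1 + 2*(-2 - 12)**2) = 1917 + 2*(-14)/(1 + 2*(-14)**2) = 1917 + 2*(-14)/(1 + 2*196) = 1917 + 2*(-14)/(1 + 392) = 1917 + 2*(-14)/393 = 1917 + 2*(-14)*(1/393) = 1917 - 28/393 = 753353/393 ≈ 1916.9)
1144 + s = 1144 + 753353/393 = 1202945/393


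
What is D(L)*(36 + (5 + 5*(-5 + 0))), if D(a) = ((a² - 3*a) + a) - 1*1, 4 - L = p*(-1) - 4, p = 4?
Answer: 1904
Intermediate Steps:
L = 12 (L = 4 - (4*(-1) - 4) = 4 - (-4 - 4) = 4 - 1*(-8) = 4 + 8 = 12)
D(a) = -1 + a² - 2*a (D(a) = (a² - 2*a) - 1 = -1 + a² - 2*a)
D(L)*(36 + (5 + 5*(-5 + 0))) = (-1 + 12² - 2*12)*(36 + (5 + 5*(-5 + 0))) = (-1 + 144 - 24)*(36 + (5 + 5*(-5))) = 119*(36 + (5 - 25)) = 119*(36 - 20) = 119*16 = 1904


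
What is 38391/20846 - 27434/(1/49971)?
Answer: -28577873375853/20846 ≈ -1.3709e+9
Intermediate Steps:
38391/20846 - 27434/(1/49971) = 38391*(1/20846) - 27434/1/49971 = 38391/20846 - 27434*49971 = 38391/20846 - 1370904414 = -28577873375853/20846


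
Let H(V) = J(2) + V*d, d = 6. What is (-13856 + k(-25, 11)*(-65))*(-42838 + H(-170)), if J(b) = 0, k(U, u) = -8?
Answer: 584890288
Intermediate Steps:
H(V) = 6*V (H(V) = 0 + V*6 = 0 + 6*V = 6*V)
(-13856 + k(-25, 11)*(-65))*(-42838 + H(-170)) = (-13856 - 8*(-65))*(-42838 + 6*(-170)) = (-13856 + 520)*(-42838 - 1020) = -13336*(-43858) = 584890288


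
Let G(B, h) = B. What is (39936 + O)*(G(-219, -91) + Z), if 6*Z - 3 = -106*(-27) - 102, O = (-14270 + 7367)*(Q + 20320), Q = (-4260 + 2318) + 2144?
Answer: -34202058345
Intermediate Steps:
Q = 202 (Q = -1942 + 2144 = 202)
O = -141663366 (O = (-14270 + 7367)*(202 + 20320) = -6903*20522 = -141663366)
Z = 921/2 (Z = ½ + (-106*(-27) - 102)/6 = ½ + (2862 - 102)/6 = ½ + (⅙)*2760 = ½ + 460 = 921/2 ≈ 460.50)
(39936 + O)*(G(-219, -91) + Z) = (39936 - 141663366)*(-219 + 921/2) = -141623430*483/2 = -34202058345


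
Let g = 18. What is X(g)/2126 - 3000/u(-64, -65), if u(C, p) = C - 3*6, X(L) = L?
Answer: 1594869/43583 ≈ 36.594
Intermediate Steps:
u(C, p) = -18 + C (u(C, p) = C - 18 = -18 + C)
X(g)/2126 - 3000/u(-64, -65) = 18/2126 - 3000/(-18 - 64) = 18*(1/2126) - 3000/(-82) = 9/1063 - 3000*(-1/82) = 9/1063 + 1500/41 = 1594869/43583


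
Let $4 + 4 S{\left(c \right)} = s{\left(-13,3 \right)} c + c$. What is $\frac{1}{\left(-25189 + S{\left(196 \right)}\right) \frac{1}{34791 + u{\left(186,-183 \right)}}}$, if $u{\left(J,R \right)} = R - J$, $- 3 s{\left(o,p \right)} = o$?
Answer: $- \frac{51633}{37393} \approx -1.3808$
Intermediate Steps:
$s{\left(o,p \right)} = - \frac{o}{3}$
$S{\left(c \right)} = -1 + \frac{4 c}{3}$ ($S{\left(c \right)} = -1 + \frac{\left(- \frac{1}{3}\right) \left(-13\right) c + c}{4} = -1 + \frac{\frac{13 c}{3} + c}{4} = -1 + \frac{\frac{16}{3} c}{4} = -1 + \frac{4 c}{3}$)
$\frac{1}{\left(-25189 + S{\left(196 \right)}\right) \frac{1}{34791 + u{\left(186,-183 \right)}}} = \frac{1}{\left(-25189 + \left(-1 + \frac{4}{3} \cdot 196\right)\right) \frac{1}{34791 - 369}} = \frac{1}{\left(-25189 + \left(-1 + \frac{784}{3}\right)\right) \frac{1}{34791 - 369}} = \frac{1}{\left(-25189 + \frac{781}{3}\right) \frac{1}{34791 - 369}} = \frac{1}{\left(- \frac{74786}{3}\right) \frac{1}{34422}} = \frac{1}{- \frac{37393}{51633}} = - \frac{51633}{37393}$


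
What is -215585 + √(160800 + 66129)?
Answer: -215585 + √226929 ≈ -2.1511e+5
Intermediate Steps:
-215585 + √(160800 + 66129) = -215585 + √226929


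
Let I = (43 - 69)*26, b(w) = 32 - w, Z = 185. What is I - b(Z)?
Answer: -523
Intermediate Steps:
I = -676 (I = -26*26 = -676)
I - b(Z) = -676 - (32 - 1*185) = -676 - (32 - 185) = -676 - 1*(-153) = -676 + 153 = -523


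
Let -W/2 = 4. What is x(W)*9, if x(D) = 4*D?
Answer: -288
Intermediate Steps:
W = -8 (W = -2*4 = -8)
x(W)*9 = (4*(-8))*9 = -32*9 = -288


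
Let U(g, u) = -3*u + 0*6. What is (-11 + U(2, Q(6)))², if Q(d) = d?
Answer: 841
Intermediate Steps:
U(g, u) = -3*u (U(g, u) = -3*u + 0 = -3*u)
(-11 + U(2, Q(6)))² = (-11 - 3*6)² = (-11 - 18)² = (-29)² = 841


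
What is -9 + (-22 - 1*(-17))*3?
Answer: -24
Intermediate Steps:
-9 + (-22 - 1*(-17))*3 = -9 + (-22 + 17)*3 = -9 - 5*3 = -9 - 15 = -24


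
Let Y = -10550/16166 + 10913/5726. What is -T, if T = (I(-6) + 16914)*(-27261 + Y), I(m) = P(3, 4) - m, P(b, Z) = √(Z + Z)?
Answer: 1524818182804020/3305947 + 180238555887*√2/3305947 ≈ 4.6131e+8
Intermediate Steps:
P(b, Z) = √2*√Z (P(b, Z) = √(2*Z) = √2*√Z)
I(m) = -m + 2*√2 (I(m) = √2*√4 - m = √2*2 - m = 2*√2 - m = -m + 2*√2)
Y = 8286447/6611894 (Y = -10550*1/16166 + 10913*(1/5726) = -5275/8083 + 1559/818 = 8286447/6611894 ≈ 1.2533)
T = -1524818182804020/3305947 - 180238555887*√2/3305947 (T = ((-1*(-6) + 2*√2) + 16914)*(-27261 + 8286447/6611894) = ((6 + 2*√2) + 16914)*(-180238555887/6611894) = (16920 + 2*√2)*(-180238555887/6611894) = -1524818182804020/3305947 - 180238555887*√2/3305947 ≈ -4.6131e+8)
-T = -(-1524818182804020/3305947 - 180238555887*√2/3305947) = 1524818182804020/3305947 + 180238555887*√2/3305947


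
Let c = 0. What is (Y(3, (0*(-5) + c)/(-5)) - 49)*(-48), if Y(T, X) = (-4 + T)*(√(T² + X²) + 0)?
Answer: 2496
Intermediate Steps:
Y(T, X) = √(T² + X²)*(-4 + T) (Y(T, X) = (-4 + T)*√(T² + X²) = √(T² + X²)*(-4 + T))
(Y(3, (0*(-5) + c)/(-5)) - 49)*(-48) = (√(3² + ((0*(-5) + 0)/(-5))²)*(-4 + 3) - 49)*(-48) = (√(9 + ((0 + 0)*(-⅕))²)*(-1) - 49)*(-48) = (√(9 + (0*(-⅕))²)*(-1) - 49)*(-48) = (√(9 + 0²)*(-1) - 49)*(-48) = (√(9 + 0)*(-1) - 49)*(-48) = (√9*(-1) - 49)*(-48) = (3*(-1) - 49)*(-48) = (-3 - 49)*(-48) = -52*(-48) = 2496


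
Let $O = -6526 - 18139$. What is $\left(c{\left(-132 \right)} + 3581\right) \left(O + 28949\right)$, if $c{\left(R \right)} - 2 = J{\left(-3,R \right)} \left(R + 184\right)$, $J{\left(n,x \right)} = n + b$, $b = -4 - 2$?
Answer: $13344660$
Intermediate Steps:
$O = -24665$
$b = -6$
$J{\left(n,x \right)} = -6 + n$ ($J{\left(n,x \right)} = n - 6 = -6 + n$)
$c{\left(R \right)} = -1654 - 9 R$ ($c{\left(R \right)} = 2 + \left(-6 - 3\right) \left(R + 184\right) = 2 - 9 \left(184 + R\right) = 2 - \left(1656 + 9 R\right) = -1654 - 9 R$)
$\left(c{\left(-132 \right)} + 3581\right) \left(O + 28949\right) = \left(\left(-1654 - -1188\right) + 3581\right) \left(-24665 + 28949\right) = \left(\left(-1654 + 1188\right) + 3581\right) 4284 = \left(-466 + 3581\right) 4284 = 3115 \cdot 4284 = 13344660$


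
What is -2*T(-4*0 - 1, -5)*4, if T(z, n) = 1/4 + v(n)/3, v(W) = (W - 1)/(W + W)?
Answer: -18/5 ≈ -3.6000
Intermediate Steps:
v(W) = (-1 + W)/(2*W) (v(W) = (-1 + W)/((2*W)) = (-1 + W)*(1/(2*W)) = (-1 + W)/(2*W))
T(z, n) = 1/4 + (-1 + n)/(6*n) (T(z, n) = 1/4 + ((-1 + n)/(2*n))/3 = 1*(1/4) + ((-1 + n)/(2*n))*(1/3) = 1/4 + (-1 + n)/(6*n))
-2*T(-4*0 - 1, -5)*4 = -(-2 + 5*(-5))/(6*(-5))*4 = -(-1)*(-2 - 25)/(6*5)*4 = -(-1)*(-27)/(6*5)*4 = -2*9/20*4 = -9/10*4 = -18/5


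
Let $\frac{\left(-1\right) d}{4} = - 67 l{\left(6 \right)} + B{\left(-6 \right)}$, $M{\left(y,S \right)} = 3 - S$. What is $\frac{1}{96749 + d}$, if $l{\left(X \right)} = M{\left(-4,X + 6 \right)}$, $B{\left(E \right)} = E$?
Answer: $\frac{1}{94361} \approx 1.0598 \cdot 10^{-5}$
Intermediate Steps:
$l{\left(X \right)} = -3 - X$ ($l{\left(X \right)} = 3 - \left(X + 6\right) = 3 - \left(6 + X\right) = -3 - X$)
$d = -2388$ ($d = - 4 \left(- 67 \left(-3 - 6\right) - 6\right) = - 4 \left(\left(-67\right) \left(-9\right) - 6\right) = - 4 \left(603 - 6\right) = \left(-4\right) 597 = -2388$)
$\frac{1}{96749 + d} = \frac{1}{96749 - 2388} = \frac{1}{94361}$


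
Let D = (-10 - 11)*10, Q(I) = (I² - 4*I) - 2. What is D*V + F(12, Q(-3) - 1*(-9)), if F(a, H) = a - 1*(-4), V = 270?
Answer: -56684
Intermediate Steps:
Q(I) = -2 + I² - 4*I
D = -210 (D = -21*10 = -210)
F(a, H) = 4 + a (F(a, H) = a + 4 = 4 + a)
D*V + F(12, Q(-3) - 1*(-9)) = -210*270 + (4 + 12) = -56700 + 16 = -56684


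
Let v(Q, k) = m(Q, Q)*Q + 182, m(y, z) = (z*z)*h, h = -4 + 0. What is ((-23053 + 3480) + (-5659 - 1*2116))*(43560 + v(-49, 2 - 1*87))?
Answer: -14066115624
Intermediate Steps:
h = -4
m(y, z) = -4*z**2 (m(y, z) = (z*z)*(-4) = z**2*(-4) = -4*z**2)
v(Q, k) = 182 - 4*Q**3 (v(Q, k) = (-4*Q**2)*Q + 182 = -4*Q**3 + 182 = 182 - 4*Q**3)
((-23053 + 3480) + (-5659 - 1*2116))*(43560 + v(-49, 2 - 1*87)) = ((-23053 + 3480) + (-5659 - 1*2116))*(43560 + (182 - 4*(-49)**3)) = (-19573 + (-5659 - 2116))*(43560 + (182 - 4*(-117649))) = (-19573 - 7775)*(43560 + (182 + 470596)) = -27348*(43560 + 470778) = -27348*514338 = -14066115624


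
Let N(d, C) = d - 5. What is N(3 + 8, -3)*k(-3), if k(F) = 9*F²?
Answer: 486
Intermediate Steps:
N(d, C) = -5 + d
N(3 + 8, -3)*k(-3) = (-5 + (3 + 8))*(9*(-3)²) = (-5 + 11)*(9*9) = 6*81 = 486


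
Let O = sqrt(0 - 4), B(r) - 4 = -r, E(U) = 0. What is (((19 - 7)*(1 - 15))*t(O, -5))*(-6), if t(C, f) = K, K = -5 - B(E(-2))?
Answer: -9072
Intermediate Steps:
B(r) = 4 - r
O = 2*I (O = sqrt(-4) = 2*I ≈ 2.0*I)
K = -9 (K = -5 - (4 - 1*0) = -5 - (4 + 0) = -5 - 1*4 = -5 - 4 = -9)
t(C, f) = -9
(((19 - 7)*(1 - 15))*t(O, -5))*(-6) = (((19 - 7)*(1 - 15))*(-9))*(-6) = ((12*(-14))*(-9))*(-6) = -168*(-9)*(-6) = 1512*(-6) = -9072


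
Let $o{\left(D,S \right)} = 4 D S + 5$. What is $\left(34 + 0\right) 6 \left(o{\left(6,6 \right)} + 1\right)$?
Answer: $30600$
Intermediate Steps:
$o{\left(D,S \right)} = 5 + 4 D S$ ($o{\left(D,S \right)} = 4 D S + 5 = 5 + 4 D S$)
$\left(34 + 0\right) 6 \left(o{\left(6,6 \right)} + 1\right) = \left(34 + 0\right) 6 \left(\left(5 + 4 \cdot 6 \cdot 6\right) + 1\right) = 34 \cdot 6 \left(\left(5 + 144\right) + 1\right) = 34 \cdot 6 \left(149 + 1\right) = 34 \cdot 6 \cdot 150 = 34 \cdot 900 = 30600$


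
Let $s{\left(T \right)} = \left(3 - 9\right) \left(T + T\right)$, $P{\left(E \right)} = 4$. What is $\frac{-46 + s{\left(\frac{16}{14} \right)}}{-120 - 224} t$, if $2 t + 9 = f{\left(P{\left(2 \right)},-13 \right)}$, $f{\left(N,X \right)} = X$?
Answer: $- \frac{2299}{1204} \approx -1.9095$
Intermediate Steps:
$s{\left(T \right)} = - 12 T$ ($s{\left(T \right)} = - 6 \cdot 2 T = - 12 T$)
$t = -11$ ($t = - \frac{9}{2} + \frac{1}{2} \left(-13\right) = - \frac{9}{2} - \frac{13}{2} = -11$)
$\frac{-46 + s{\left(\frac{16}{14} \right)}}{-120 - 224} t = \frac{-46 - 12 \cdot \frac{16}{14}}{-120 - 224} \left(-11\right) = \frac{-46 - 12 \cdot 16 \cdot \frac{1}{14}}{-344} \left(-11\right) = \left(-46 - \frac{96}{7}\right) \left(- \frac{1}{344}\right) \left(-11\right) = \left(- \frac{418}{7}\right) \left(- \frac{1}{344}\right) \left(-11\right) = \frac{209}{1204} \left(-11\right) = - \frac{2299}{1204}$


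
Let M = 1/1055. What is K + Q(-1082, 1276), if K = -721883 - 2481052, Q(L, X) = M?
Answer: -3379096424/1055 ≈ -3.2029e+6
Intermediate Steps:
M = 1/1055 ≈ 0.00094787
Q(L, X) = 1/1055
K = -3202935
K + Q(-1082, 1276) = -3202935 + 1/1055 = -3379096424/1055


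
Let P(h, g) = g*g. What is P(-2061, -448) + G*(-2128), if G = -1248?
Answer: 2856448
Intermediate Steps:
P(h, g) = g²
P(-2061, -448) + G*(-2128) = (-448)² - 1248*(-2128) = 200704 + 2655744 = 2856448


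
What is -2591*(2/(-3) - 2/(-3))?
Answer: 0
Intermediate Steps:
-2591*(2/(-3) - 2/(-3)) = -2591*(2*(-⅓) - 2*(-⅓)) = -2591*(-⅔ + ⅔) = -2591*0 = 0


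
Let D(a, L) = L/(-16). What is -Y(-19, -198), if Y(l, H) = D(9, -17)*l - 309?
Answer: 5267/16 ≈ 329.19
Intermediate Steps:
D(a, L) = -L/16 (D(a, L) = L*(-1/16) = -L/16)
Y(l, H) = -309 + 17*l/16 (Y(l, H) = (-1/16*(-17))*l - 309 = 17*l/16 - 309 = -309 + 17*l/16)
-Y(-19, -198) = -(-309 + (17/16)*(-19)) = -(-309 - 323/16) = -1*(-5267/16) = 5267/16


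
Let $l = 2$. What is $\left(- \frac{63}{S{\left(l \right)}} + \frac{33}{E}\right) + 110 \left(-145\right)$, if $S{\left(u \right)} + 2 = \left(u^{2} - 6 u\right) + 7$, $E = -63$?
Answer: $- \frac{334520}{21} \approx -15930.0$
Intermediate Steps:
$S{\left(u \right)} = 5 + u^{2} - 6 u$ ($S{\left(u \right)} = -2 + \left(\left(u^{2} - 6 u\right) + 7\right) = -2 + \left(7 + u^{2} - 6 u\right) = 5 + u^{2} - 6 u$)
$\left(- \frac{63}{S{\left(l \right)}} + \frac{33}{E}\right) + 110 \left(-145\right) = \left(- \frac{63}{5 + 2^{2} - 12} + \frac{33}{-63}\right) + 110 \left(-145\right) = \left(- \frac{63}{5 + 4 - 12} + 33 \left(- \frac{1}{63}\right)\right) - 15950 = \left(- \frac{63}{-3} - \frac{11}{21}\right) - 15950 = \left(\left(-63\right) \left(- \frac{1}{3}\right) - \frac{11}{21}\right) - 15950 = \left(21 - \frac{11}{21}\right) - 15950 = \frac{430}{21} - 15950 = - \frac{334520}{21}$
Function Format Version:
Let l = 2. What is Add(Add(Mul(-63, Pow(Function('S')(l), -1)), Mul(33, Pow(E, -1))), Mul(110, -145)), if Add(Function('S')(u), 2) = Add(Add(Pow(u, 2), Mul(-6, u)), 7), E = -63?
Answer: Rational(-334520, 21) ≈ -15930.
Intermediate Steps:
Function('S')(u) = Add(5, Pow(u, 2), Mul(-6, u)) (Function('S')(u) = Add(-2, Add(Add(Pow(u, 2), Mul(-6, u)), 7)) = Add(-2, Add(7, Pow(u, 2), Mul(-6, u))) = Add(5, Pow(u, 2), Mul(-6, u)))
Add(Add(Mul(-63, Pow(Function('S')(l), -1)), Mul(33, Pow(E, -1))), Mul(110, -145)) = Add(Add(Mul(-63, Pow(Add(5, Pow(2, 2), Mul(-6, 2)), -1)), Mul(33, Pow(-63, -1))), Mul(110, -145)) = Add(Add(Mul(-63, Pow(Add(5, 4, -12), -1)), Mul(33, Rational(-1, 63))), -15950) = Add(Add(Mul(-63, Pow(-3, -1)), Rational(-11, 21)), -15950) = Add(Add(Mul(-63, Rational(-1, 3)), Rational(-11, 21)), -15950) = Add(Add(21, Rational(-11, 21)), -15950) = Add(Rational(430, 21), -15950) = Rational(-334520, 21)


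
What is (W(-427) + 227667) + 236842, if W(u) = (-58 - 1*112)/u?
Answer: 198345513/427 ≈ 4.6451e+5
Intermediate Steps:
W(u) = -170/u (W(u) = (-58 - 112)/u = -170/u)
(W(-427) + 227667) + 236842 = (-170/(-427) + 227667) + 236842 = (-170*(-1/427) + 227667) + 236842 = (170/427 + 227667) + 236842 = 97213979/427 + 236842 = 198345513/427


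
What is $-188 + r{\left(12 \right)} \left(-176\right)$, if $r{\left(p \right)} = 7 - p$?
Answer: $692$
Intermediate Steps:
$-188 + r{\left(12 \right)} \left(-176\right) = -188 + \left(7 - 12\right) \left(-176\right) = -188 - -880 = -188 + 880 = 692$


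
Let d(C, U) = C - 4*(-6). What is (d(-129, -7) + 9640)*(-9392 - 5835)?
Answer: -145189445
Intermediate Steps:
d(C, U) = 24 + C (d(C, U) = C + 24 = 24 + C)
(d(-129, -7) + 9640)*(-9392 - 5835) = ((24 - 129) + 9640)*(-9392 - 5835) = (-105 + 9640)*(-15227) = 9535*(-15227) = -145189445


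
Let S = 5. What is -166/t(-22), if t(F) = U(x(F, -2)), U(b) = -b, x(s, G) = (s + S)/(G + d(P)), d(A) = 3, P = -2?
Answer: -166/17 ≈ -9.7647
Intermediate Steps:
x(s, G) = (5 + s)/(3 + G) (x(s, G) = (s + 5)/(G + 3) = (5 + s)/(3 + G))
t(F) = -5 - F (t(F) = -(5 + F)/(3 - 2) = -(5 + F)/1 = -(5 + F) = -5 - F)
-166/t(-22) = -166/(-5 - 1*(-22)) = -166/(-5 + 22) = -166/17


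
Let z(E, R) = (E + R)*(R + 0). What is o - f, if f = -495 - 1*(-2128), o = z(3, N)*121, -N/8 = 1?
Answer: 3207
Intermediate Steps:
N = -8 (N = -8*1 = -8)
z(E, R) = R*(E + R) (z(E, R) = (E + R)*R = R*(E + R))
o = 4840 (o = -8*(3 - 8)*121 = -8*(-5)*121 = 40*121 = 4840)
f = 1633 (f = -495 + 2128 = 1633)
o - f = 4840 - 1*1633 = 4840 - 1633 = 3207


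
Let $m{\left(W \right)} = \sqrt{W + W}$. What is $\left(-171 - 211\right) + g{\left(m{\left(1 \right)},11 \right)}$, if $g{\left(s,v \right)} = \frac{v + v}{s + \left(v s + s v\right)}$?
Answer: $-382 + \frac{11 \sqrt{2}}{23} \approx -381.32$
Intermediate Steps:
$m{\left(W \right)} = \sqrt{2} \sqrt{W}$ ($m{\left(W \right)} = \sqrt{2 W} = \sqrt{2} \sqrt{W}$)
$g{\left(s,v \right)} = \frac{2 v}{s + 2 s v}$ ($g{\left(s,v \right)} = \frac{2 v}{s + \left(s v + s v\right)} = \frac{2 v}{s + 2 s v}$)
$\left(-171 - 211\right) + g{\left(m{\left(1 \right)},11 \right)} = \left(-171 - 211\right) + 2 \cdot 11 \frac{1}{\sqrt{2} \sqrt{1}} \frac{1}{1 + 2 \cdot 11} = -382 + 2 \cdot 11 \frac{1}{\sqrt{2} \cdot 1} \frac{1}{1 + 22} = -382 + 2 \cdot 11 \frac{1}{\sqrt{2}} \cdot \frac{1}{23} = -382 + 2 \cdot 11 \frac{\sqrt{2}}{2} \cdot \frac{1}{23} = -382 + \frac{11 \sqrt{2}}{23}$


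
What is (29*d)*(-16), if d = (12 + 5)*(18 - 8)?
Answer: -78880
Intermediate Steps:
d = 170 (d = 17*10 = 170)
(29*d)*(-16) = (29*170)*(-16) = 4930*(-16) = -78880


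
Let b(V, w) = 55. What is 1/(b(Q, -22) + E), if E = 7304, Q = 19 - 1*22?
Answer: 1/7359 ≈ 0.00013589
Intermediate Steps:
Q = -3 (Q = 19 - 22 = -3)
1/(b(Q, -22) + E) = 1/(55 + 7304) = 1/7359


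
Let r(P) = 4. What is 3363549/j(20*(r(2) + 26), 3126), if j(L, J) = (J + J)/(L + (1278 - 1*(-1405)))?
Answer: 3680843789/2084 ≈ 1.7662e+6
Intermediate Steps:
j(L, J) = 2*J/(2683 + L) (j(L, J) = (2*J)/(L + (1278 + 1405)) = (2*J)/(L + 2683) = (2*J)/(2683 + L) = 2*J/(2683 + L))
3363549/j(20*(r(2) + 26), 3126) = 3363549/((2*3126/(2683 + 20*(4 + 26)))) = 3363549/((2*3126/(2683 + 20*30))) = 3363549/((2*3126/(2683 + 600))) = 3363549/((2*3126/3283)) = 3363549/((2*3126*(1/3283))) = 3363549/(6252/3283) = 3363549*(3283/6252) = 3680843789/2084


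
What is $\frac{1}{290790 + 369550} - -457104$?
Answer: $\frac{301844055361}{660340} \approx 4.571 \cdot 10^{5}$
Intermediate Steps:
$\frac{1}{290790 + 369550} - -457104 = \frac{1}{660340} + 457104 = \frac{301844055361}{660340}$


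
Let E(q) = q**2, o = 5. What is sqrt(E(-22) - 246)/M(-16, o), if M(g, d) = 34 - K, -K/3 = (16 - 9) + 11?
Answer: sqrt(238)/88 ≈ 0.17531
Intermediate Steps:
K = -54 (K = -3*((16 - 9) + 11) = -3*(7 + 11) = -3*18 = -54)
M(g, d) = 88 (M(g, d) = 34 - 1*(-54) = 34 + 54 = 88)
sqrt(E(-22) - 246)/M(-16, o) = sqrt((-22)**2 - 246)/88 = sqrt(484 - 246)*(1/88) = sqrt(238)*(1/88) = sqrt(238)/88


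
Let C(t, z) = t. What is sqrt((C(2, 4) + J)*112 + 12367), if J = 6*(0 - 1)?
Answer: sqrt(11919) ≈ 109.17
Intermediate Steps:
J = -6 (J = 6*(-1) = -6)
sqrt((C(2, 4) + J)*112 + 12367) = sqrt((2 - 6)*112 + 12367) = sqrt(-4*112 + 12367) = sqrt(-448 + 12367) = sqrt(11919)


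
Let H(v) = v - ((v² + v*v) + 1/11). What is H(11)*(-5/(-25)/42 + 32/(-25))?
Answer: 1701869/5775 ≈ 294.70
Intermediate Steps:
H(v) = -1/11 + v - 2*v² (H(v) = v - ((v² + v²) + 1/11) = v - (2*v² + 1/11) = v - (1/11 + 2*v²) = v + (-1/11 - 2*v²) = -1/11 + v - 2*v²)
H(11)*(-5/(-25)/42 + 32/(-25)) = (-1/11 + 11 - 2*11²)*(-5/(-25)/42 + 32/(-25)) = (-1/11 + 11 - 2*121)*(-5*(-1/25)*(1/42) + 32*(-1/25)) = (-1/11 + 11 - 242)*((⅕)*(1/42) - 32/25) = -2542*(1/210 - 32/25)/11 = -2542/11*(-1339/1050) = 1701869/5775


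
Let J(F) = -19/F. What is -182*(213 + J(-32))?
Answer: -621985/16 ≈ -38874.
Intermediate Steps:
-182*(213 + J(-32)) = -182*(213 - 19/(-32)) = -182*(213 - 19*(-1/32)) = -182*(213 + 19/32) = -182*6835/32 = -621985/16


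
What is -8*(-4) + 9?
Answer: 41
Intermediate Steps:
-8*(-4) + 9 = 32 + 9 = 41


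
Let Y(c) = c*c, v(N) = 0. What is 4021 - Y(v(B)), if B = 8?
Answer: 4021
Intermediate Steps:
Y(c) = c²
4021 - Y(v(B)) = 4021 - 1*0² = 4021 - 1*0 = 4021 + 0 = 4021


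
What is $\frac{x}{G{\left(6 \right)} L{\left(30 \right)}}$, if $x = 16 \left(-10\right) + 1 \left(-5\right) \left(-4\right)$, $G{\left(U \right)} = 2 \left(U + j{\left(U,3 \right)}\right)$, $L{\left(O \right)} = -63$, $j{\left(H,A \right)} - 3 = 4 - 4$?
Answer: $\frac{10}{81} \approx 0.12346$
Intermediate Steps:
$j{\left(H,A \right)} = 3$ ($j{\left(H,A \right)} = 3 + \left(4 - 4\right) = 3 + 0 = 3$)
$G{\left(U \right)} = 6 + 2 U$ ($G{\left(U \right)} = 2 \left(U + 3\right) = 2 \left(3 + U\right) = 6 + 2 U$)
$x = -140$ ($x = -160 - -20 = -160 + 20 = -140$)
$\frac{x}{G{\left(6 \right)} L{\left(30 \right)}} = - \frac{140}{\left(6 + 2 \cdot 6\right) \left(-63\right)} = - \frac{140}{\left(6 + 12\right) \left(-63\right)} = - \frac{140}{18 \left(-63\right)} = - \frac{140}{-1134} = \left(-140\right) \left(- \frac{1}{1134}\right) = \frac{10}{81}$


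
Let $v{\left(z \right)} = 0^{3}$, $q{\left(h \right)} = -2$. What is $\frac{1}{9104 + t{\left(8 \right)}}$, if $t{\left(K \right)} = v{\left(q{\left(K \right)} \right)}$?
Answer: $\frac{1}{9104} \approx 0.00010984$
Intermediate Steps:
$v{\left(z \right)} = 0$
$t{\left(K \right)} = 0$
$\frac{1}{9104 + t{\left(8 \right)}} = \frac{1}{9104 + 0} = \frac{1}{9104}$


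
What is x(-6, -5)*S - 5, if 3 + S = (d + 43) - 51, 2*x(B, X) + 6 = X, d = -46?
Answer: 617/2 ≈ 308.50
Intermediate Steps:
x(B, X) = -3 + X/2
S = -57 (S = -3 + ((-46 + 43) - 51) = -3 + (-3 - 51) = -3 - 54 = -57)
x(-6, -5)*S - 5 = (-3 + (½)*(-5))*(-57) - 5 = (-3 - 5/2)*(-57) - 5 = -11/2*(-57) - 5 = 627/2 - 5 = 617/2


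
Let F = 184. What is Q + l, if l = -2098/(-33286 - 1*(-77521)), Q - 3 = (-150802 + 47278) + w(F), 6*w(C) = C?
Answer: -4577896993/44235 ≈ -1.0349e+5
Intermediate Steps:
w(C) = C/6
Q = -310471/3 (Q = 3 + ((-150802 + 47278) + (1/6)*184) = 3 + (-103524 + 92/3) = 3 - 310480/3 = -310471/3 ≈ -1.0349e+5)
l = -2098/44235 (l = -2098/(-33286 + 77521) = -2098/44235 ≈ -0.047428)
Q + l = -310471/3 - 2098/44235 = -4577896993/44235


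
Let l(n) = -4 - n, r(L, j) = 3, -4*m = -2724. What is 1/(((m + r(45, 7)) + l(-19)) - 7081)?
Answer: -1/6382 ≈ -0.00015669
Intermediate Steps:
m = 681 (m = -¼*(-2724) = 681)
1/(((m + r(45, 7)) + l(-19)) - 7081) = 1/(((681 + 3) + (-4 - 1*(-19))) - 7081) = 1/((684 + (-4 + 19)) - 7081) = 1/((684 + 15) - 7081) = 1/(699 - 7081) = 1/(-6382) = -1/6382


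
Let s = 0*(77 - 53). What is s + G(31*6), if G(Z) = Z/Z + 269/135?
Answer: 404/135 ≈ 2.9926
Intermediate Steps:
G(Z) = 404/135 (G(Z) = 1 + 269*(1/135) = 1 + 269/135 = 404/135)
s = 0 (s = 0*24 = 0)
s + G(31*6) = 0 + 404/135 = 404/135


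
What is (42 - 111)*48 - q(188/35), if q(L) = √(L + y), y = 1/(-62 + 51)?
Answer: -3312 - √782705/385 ≈ -3314.3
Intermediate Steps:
y = -1/11 (y = 1/(-11) = -1/11 ≈ -0.090909)
q(L) = √(-1/11 + L) (q(L) = √(L - 1/11) = √(-1/11 + L))
(42 - 111)*48 - q(188/35) = (42 - 111)*48 - √(-11 + 121*(188/35))/11 = -69*48 - √(-11 + 121*(188*(1/35)))/11 = -3312 - √(-11 + 121*(188/35))/11 = -3312 - √(-11 + 22748/35)/11 = -3312 - √(22363/35)/11 = -3312 - √782705/35/11 = -3312 - √782705/385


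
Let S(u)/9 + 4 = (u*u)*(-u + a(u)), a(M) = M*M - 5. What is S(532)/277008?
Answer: 59962950513/23084 ≈ 2.5976e+6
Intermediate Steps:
a(M) = -5 + M² (a(M) = M² - 5 = -5 + M²)
S(u) = -36 + 9*u²*(-5 + u² - u) (S(u) = -36 + 9*((u*u)*(-u + (-5 + u²))) = -36 + 9*(u²*(-5 + u² - u)) = -36 + 9*u²*(-5 + u² - u))
S(532)/277008 = (-36 - 9*532³ + 9*532²*(-5 + 532²))/277008 = (-36 - 9*150568768 + 9*283024*(-5 + 283024))*(1/277008) = (-36 - 1355118912 + 9*283024*283019)*(1/277008) = (-36 - 1355118912 + 720910525104)*(1/277008) = 719555406156*(1/277008) = 59962950513/23084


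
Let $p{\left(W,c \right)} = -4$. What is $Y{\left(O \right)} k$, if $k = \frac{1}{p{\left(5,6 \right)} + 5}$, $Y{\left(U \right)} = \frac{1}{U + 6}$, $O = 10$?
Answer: $\frac{1}{16} \approx 0.0625$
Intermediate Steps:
$Y{\left(U \right)} = \frac{1}{6 + U}$
$k = 1$ ($k = \frac{1}{-4 + 5} = 1^{-1} = 1$)
$Y{\left(O \right)} k = \frac{1}{6 + 10} \cdot 1 = \frac{1}{16} \cdot 1 = \frac{1}{16}$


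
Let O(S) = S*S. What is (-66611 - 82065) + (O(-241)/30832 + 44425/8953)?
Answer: -41038469190903/276038896 ≈ -1.4867e+5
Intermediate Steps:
O(S) = S**2
(-66611 - 82065) + (O(-241)/30832 + 44425/8953) = (-66611 - 82065) + ((-241)**2/30832 + 44425/8953) = -148676 + (58081*(1/30832) + 44425*(1/8953)) = -148676 + (58081/30832 + 44425/8953) = -148676 + 1889710793/276038896 = -41038469190903/276038896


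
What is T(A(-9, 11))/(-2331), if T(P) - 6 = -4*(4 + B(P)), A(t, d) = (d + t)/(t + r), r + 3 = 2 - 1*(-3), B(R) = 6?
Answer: 34/2331 ≈ 0.014586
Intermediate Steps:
r = 2 (r = -3 + (2 - 1*(-3)) = -3 + (2 + 3) = -3 + 5 = 2)
A(t, d) = (d + t)/(2 + t) (A(t, d) = (d + t)/(t + 2) = (d + t)/(2 + t))
T(P) = -34 (T(P) = 6 - 4*(4 + 6) = 6 - 4*10 = 6 - 40 = -34)
T(A(-9, 11))/(-2331) = -34/(-2331) = -34*(-1/2331) = 34/2331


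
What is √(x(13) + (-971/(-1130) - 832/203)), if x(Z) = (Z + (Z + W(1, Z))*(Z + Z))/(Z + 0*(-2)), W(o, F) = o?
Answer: √1355525839570/229390 ≈ 5.0755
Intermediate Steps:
x(Z) = (Z + 2*Z*(1 + Z))/Z (x(Z) = (Z + (Z + 1)*(Z + Z))/(Z + 0*(-2)) = (Z + (1 + Z)*(2*Z))/(Z + 0) = (Z + 2*Z*(1 + Z))/Z)
√(x(13) + (-971/(-1130) - 832/203)) = √((3 + 2*13) + (-971/(-1130) - 832/203)) = √((3 + 26) + (-971*(-1/1130) - 832*1/203)) = √(29 + (971/1130 - 832/203)) = √(29 - 743047/229390) = √(5909263/229390) = √1355525839570/229390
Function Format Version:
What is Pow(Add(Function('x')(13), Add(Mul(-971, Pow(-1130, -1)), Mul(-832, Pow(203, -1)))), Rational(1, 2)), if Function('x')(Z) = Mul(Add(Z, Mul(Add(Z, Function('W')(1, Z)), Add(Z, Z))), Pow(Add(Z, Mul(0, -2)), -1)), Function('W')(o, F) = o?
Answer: Mul(Rational(1, 229390), Pow(1355525839570, Rational(1, 2))) ≈ 5.0755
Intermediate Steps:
Function('x')(Z) = Mul(Pow(Z, -1), Add(Z, Mul(2, Z, Add(1, Z)))) (Function('x')(Z) = Mul(Add(Z, Mul(Add(Z, 1), Add(Z, Z))), Pow(Add(Z, Mul(0, -2)), -1)) = Mul(Add(Z, Mul(Add(1, Z), Mul(2, Z))), Pow(Add(Z, 0), -1)) = Mul(Add(Z, Mul(2, Z, Add(1, Z))), Pow(Z, -1)) = Mul(Pow(Z, -1), Add(Z, Mul(2, Z, Add(1, Z)))))
Pow(Add(Function('x')(13), Add(Mul(-971, Pow(-1130, -1)), Mul(-832, Pow(203, -1)))), Rational(1, 2)) = Pow(Add(Add(3, Mul(2, 13)), Add(Mul(-971, Pow(-1130, -1)), Mul(-832, Pow(203, -1)))), Rational(1, 2)) = Pow(Add(Add(3, 26), Add(Mul(-971, Rational(-1, 1130)), Mul(-832, Rational(1, 203)))), Rational(1, 2)) = Pow(Add(29, Add(Rational(971, 1130), Rational(-832, 203))), Rational(1, 2)) = Pow(Add(29, Rational(-743047, 229390)), Rational(1, 2)) = Pow(Rational(5909263, 229390), Rational(1, 2)) = Mul(Rational(1, 229390), Pow(1355525839570, Rational(1, 2)))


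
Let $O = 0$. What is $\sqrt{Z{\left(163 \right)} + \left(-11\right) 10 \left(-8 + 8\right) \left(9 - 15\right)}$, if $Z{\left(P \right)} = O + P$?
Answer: $\sqrt{163} \approx 12.767$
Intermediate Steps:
$Z{\left(P \right)} = P$ ($Z{\left(P \right)} = 0 + P = P$)
$\sqrt{Z{\left(163 \right)} + \left(-11\right) 10 \left(-8 + 8\right) \left(9 - 15\right)} = \sqrt{163 + \left(-11\right) 10 \left(-8 + 8\right) \left(9 - 15\right)} = \sqrt{163 - 110 \cdot 0 \left(-6\right)} = \sqrt{163 - 0} = \sqrt{163 + 0} = \sqrt{163}$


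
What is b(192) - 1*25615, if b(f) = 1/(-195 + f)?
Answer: -76846/3 ≈ -25615.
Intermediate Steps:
b(192) - 1*25615 = 1/(-195 + 192) - 1*25615 = 1/(-3) - 25615 = -1/3 - 25615 = -76846/3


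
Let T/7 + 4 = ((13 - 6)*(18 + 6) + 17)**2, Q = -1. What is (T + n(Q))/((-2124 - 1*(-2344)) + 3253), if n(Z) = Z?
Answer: 239546/3473 ≈ 68.974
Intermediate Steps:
T = 239547 (T = -28 + 7*((13 - 6)*(18 + 6) + 17)**2 = -28 + 7*(7*24 + 17)**2 = -28 + 7*(168 + 17)**2 = -28 + 7*185**2 = -28 + 7*34225 = -28 + 239575 = 239547)
(T + n(Q))/((-2124 - 1*(-2344)) + 3253) = (239547 - 1)/((-2124 - 1*(-2344)) + 3253) = 239546/((-2124 + 2344) + 3253) = 239546/(220 + 3253) = 239546/3473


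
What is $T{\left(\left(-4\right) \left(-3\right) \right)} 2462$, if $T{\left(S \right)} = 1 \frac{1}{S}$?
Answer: $\frac{1231}{6} \approx 205.17$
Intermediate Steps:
$T{\left(S \right)} = \frac{1}{S}$
$T{\left(\left(-4\right) \left(-3\right) \right)} 2462 = \frac{1}{\left(-4\right) \left(-3\right)} 2462 = \frac{1}{12} \cdot 2462 = \frac{1231}{6}$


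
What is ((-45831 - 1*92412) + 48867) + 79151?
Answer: -10225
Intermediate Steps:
((-45831 - 1*92412) + 48867) + 79151 = ((-45831 - 92412) + 48867) + 79151 = (-138243 + 48867) + 79151 = -89376 + 79151 = -10225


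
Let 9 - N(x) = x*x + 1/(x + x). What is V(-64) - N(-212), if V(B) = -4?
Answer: 19050743/424 ≈ 44931.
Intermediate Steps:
N(x) = 9 - x² - 1/(2*x) (N(x) = 9 - (x*x + 1/(x + x)) = 9 - (x² + 1/(2*x)) = 9 + (-x² - 1/(2*x)) = 9 - x² - 1/(2*x))
V(-64) - N(-212) = -4 - (9 - 1*(-212)² - ½/(-212)) = -4 - (9 - 1*44944 - ½*(-1/212)) = -4 - (9 - 44944 + 1/424) = -4 - 1*(-19052439/424) = -4 + 19052439/424 = 19050743/424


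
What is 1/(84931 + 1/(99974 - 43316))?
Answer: 56658/4812020599 ≈ 1.1774e-5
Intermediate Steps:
1/(84931 + 1/(99974 - 43316)) = 1/(84931 + 1/56658) = 1/(4812020599/56658) = 56658/4812020599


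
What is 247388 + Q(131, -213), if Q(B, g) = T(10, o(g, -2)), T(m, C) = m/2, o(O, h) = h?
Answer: 247393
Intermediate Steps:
T(m, C) = m/2 (T(m, C) = m*(½) = m/2)
Q(B, g) = 5 (Q(B, g) = (½)*10 = 5)
247388 + Q(131, -213) = 247388 + 5 = 247393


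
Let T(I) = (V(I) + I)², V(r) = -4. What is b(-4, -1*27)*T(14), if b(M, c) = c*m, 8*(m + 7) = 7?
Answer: 33075/2 ≈ 16538.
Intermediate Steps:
m = -49/8 (m = -7 + (⅛)*7 = -7 + 7/8 = -49/8 ≈ -6.1250)
b(M, c) = -49*c/8 (b(M, c) = c*(-49/8) = -49*c/8)
T(I) = (-4 + I)²
b(-4, -1*27)*T(14) = (-(-49)*27/8)*(-4 + 14)² = -49/8*(-27)*10² = (1323/8)*100 = 33075/2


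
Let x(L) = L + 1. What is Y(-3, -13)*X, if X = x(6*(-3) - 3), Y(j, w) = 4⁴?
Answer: -5120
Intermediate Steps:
Y(j, w) = 256
x(L) = 1 + L
X = -20 (X = 1 + (6*(-3) - 3) = 1 + (-18 - 3) = 1 - 21 = -20)
Y(-3, -13)*X = 256*(-20) = -5120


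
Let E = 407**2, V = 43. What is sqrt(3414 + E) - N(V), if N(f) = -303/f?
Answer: 303/43 + sqrt(169063) ≈ 418.22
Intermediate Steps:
E = 165649
sqrt(3414 + E) - N(V) = sqrt(3414 + 165649) - (-303)/43 = sqrt(169063) - (-303)/43 = sqrt(169063) - 1*(-303/43) = sqrt(169063) + 303/43 = 303/43 + sqrt(169063)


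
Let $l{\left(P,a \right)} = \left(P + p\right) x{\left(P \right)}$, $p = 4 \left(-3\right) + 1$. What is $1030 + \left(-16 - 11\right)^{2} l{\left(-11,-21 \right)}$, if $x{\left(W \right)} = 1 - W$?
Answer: $-191426$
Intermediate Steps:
$p = -11$ ($p = -12 + 1 = -11$)
$l{\left(P,a \right)} = \left(1 - P\right) \left(-11 + P\right)$ ($l{\left(P,a \right)} = \left(P - 11\right) \left(1 - P\right) = \left(-11 + P\right) \left(1 - P\right) = \left(1 - P\right) \left(-11 + P\right)$)
$1030 + \left(-16 - 11\right)^{2} l{\left(-11,-21 \right)} = 1030 + \left(-16 - 11\right)^{2} \left(- \left(-1 - 11\right) \left(-11 - 11\right)\right) = 1030 + \left(-27\right)^{2} \left(\left(-1\right) \left(-12\right) \left(-22\right)\right) = 1030 + 729 \left(-264\right) = 1030 - 192456 = -191426$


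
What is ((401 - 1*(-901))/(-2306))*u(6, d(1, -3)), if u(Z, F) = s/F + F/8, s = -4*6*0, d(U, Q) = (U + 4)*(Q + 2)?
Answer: 3255/9224 ≈ 0.35288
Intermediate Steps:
d(U, Q) = (2 + Q)*(4 + U) (d(U, Q) = (4 + U)*(2 + Q) = (2 + Q)*(4 + U))
s = 0 (s = -24*0 = 0)
u(Z, F) = F/8 (u(Z, F) = 0/F + F/8 = 0 + F*(⅛) = 0 + F/8 = F/8)
((401 - 1*(-901))/(-2306))*u(6, d(1, -3)) = ((401 - 1*(-901))/(-2306))*((8 + 2*1 + 4*(-3) - 3*1)/8) = ((401 + 901)*(-1/2306))*((8 + 2 - 12 - 3)/8) = (1302*(-1/2306))*((⅛)*(-5)) = -651/1153*(-5/8) = 3255/9224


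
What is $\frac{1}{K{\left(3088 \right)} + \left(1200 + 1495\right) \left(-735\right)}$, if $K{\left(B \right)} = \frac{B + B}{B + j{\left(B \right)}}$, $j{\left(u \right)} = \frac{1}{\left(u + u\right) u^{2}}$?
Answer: $- \frac{181860827267073}{360234109449645341081} \approx -5.0484 \cdot 10^{-7}$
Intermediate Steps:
$j{\left(u \right)} = \frac{1}{2 u^{3}}$ ($j{\left(u \right)} = \frac{1}{2 u u^{2}} = \frac{\frac{1}{2} \frac{1}{u}}{u^{2}} = \frac{1}{2 u^{3}}$)
$K{\left(B \right)} = \frac{2 B}{B + \frac{1}{2 B^{3}}}$ ($K{\left(B \right)} = \frac{B + B}{B + \frac{1}{2 B^{3}}} = \frac{2 B}{B + \frac{1}{2 B^{3}}}$)
$\frac{1}{K{\left(3088 \right)} + \left(1200 + 1495\right) \left(-735\right)} = \frac{1}{\frac{4 \cdot 3088^{4}}{1 + 2 \cdot 3088^{4}} + \left(1200 + 1495\right) \left(-735\right)} = \frac{1}{4 \cdot 90930413633536 \frac{1}{1 + 2 \cdot 90930413633536} + 2695 \left(-735\right)} = \frac{1}{4 \cdot 90930413633536 \frac{1}{1 + 181860827267072} - 1980825} = \frac{1}{4 \cdot 90930413633536 \cdot \frac{1}{181860827267073} - 1980825} = \frac{1}{\frac{363721654534144}{181860827267073} - 1980825} = \frac{1}{- \frac{360234109449645341081}{181860827267073}} = - \frac{181860827267073}{360234109449645341081}$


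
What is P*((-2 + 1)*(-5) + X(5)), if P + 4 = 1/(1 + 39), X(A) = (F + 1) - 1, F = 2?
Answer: -1113/40 ≈ -27.825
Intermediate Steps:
X(A) = 2 (X(A) = (2 + 1) - 1 = 3 - 1 = 2)
P = -159/40 (P = -4 + 1/(1 + 39) = -4 + 1/40 = -159/40 ≈ -3.9750)
P*((-2 + 1)*(-5) + X(5)) = -159*((-2 + 1)*(-5) + 2)/40 = -159*(-1*(-5) + 2)/40 = -159*(5 + 2)/40 = -159/40*7 = -1113/40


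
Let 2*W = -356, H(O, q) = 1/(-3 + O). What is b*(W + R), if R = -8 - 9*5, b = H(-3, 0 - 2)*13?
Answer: 1001/2 ≈ 500.50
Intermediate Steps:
b = -13/6 (b = 13/(-3 - 3) = 13/(-6) = -1/6*13 = -13/6 ≈ -2.1667)
R = -53 (R = -8 - 45 = -53)
W = -178 (W = (1/2)*(-356) = -178)
b*(W + R) = -13*(-178 - 53)/6 = -13/6*(-231) = 1001/2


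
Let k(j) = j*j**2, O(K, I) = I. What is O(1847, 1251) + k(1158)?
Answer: 1552837563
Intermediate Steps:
k(j) = j**3
O(1847, 1251) + k(1158) = 1251 + 1158**3 = 1251 + 1552836312 = 1552837563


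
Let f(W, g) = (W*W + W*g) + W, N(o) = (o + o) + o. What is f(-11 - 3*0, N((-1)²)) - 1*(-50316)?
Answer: 50393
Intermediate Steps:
N(o) = 3*o (N(o) = 2*o + o = 3*o)
f(W, g) = W + W² + W*g (f(W, g) = (W² + W*g) + W = W + W² + W*g)
f(-11 - 3*0, N((-1)²)) - 1*(-50316) = (-11 - 3*0)*(1 + (-11 - 3*0) + 3*(-1)²) - 1*(-50316) = (-11 + 0)*(1 + (-11 + 0) + 3*1) + 50316 = -11*(1 - 11 + 3) + 50316 = -11*(-7) + 50316 = 77 + 50316 = 50393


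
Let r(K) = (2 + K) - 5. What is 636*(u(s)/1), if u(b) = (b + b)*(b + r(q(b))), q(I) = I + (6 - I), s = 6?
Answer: 68688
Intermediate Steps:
q(I) = 6
r(K) = -3 + K
u(b) = 2*b*(3 + b) (u(b) = (b + b)*(b + (-3 + 6)) = (2*b)*(b + 3) = (2*b)*(3 + b) = 2*b*(3 + b))
636*(u(s)/1) = 636*((2*6*(3 + 6))/1) = 636*((2*6*9)*1) = 636*(108*1) = 636*108 = 68688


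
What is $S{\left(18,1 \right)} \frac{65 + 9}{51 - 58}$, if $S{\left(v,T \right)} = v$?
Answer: $- \frac{1332}{7} \approx -190.29$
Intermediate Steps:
$S{\left(18,1 \right)} \frac{65 + 9}{51 - 58} = 18 \frac{65 + 9}{51 - 58} = 18 \frac{74}{-7} = 18 \cdot 74 \left(- \frac{1}{7}\right) = 18 \left(- \frac{74}{7}\right) = - \frac{1332}{7}$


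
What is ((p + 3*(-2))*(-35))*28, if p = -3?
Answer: 8820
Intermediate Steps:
((p + 3*(-2))*(-35))*28 = ((-3 + 3*(-2))*(-35))*28 = ((-3 - 6)*(-35))*28 = -9*(-35)*28 = 315*28 = 8820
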